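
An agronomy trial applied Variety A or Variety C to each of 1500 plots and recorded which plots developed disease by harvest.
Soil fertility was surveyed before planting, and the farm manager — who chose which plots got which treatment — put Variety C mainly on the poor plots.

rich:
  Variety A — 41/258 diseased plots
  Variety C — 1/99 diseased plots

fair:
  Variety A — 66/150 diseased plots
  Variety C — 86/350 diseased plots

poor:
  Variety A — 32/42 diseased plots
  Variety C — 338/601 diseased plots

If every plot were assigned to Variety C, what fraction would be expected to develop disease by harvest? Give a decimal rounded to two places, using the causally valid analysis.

0.33

The stratified and pooled comparisons disagree (Variety C wins within each soil fertility; Variety A wins overall), so the answer turns on the causal role of soil fertility.
Soil fertility differs across varietys for reasons unrelated to any effect of the variety itself, and it separately predicts the outcome — a classic confounder. We must compare within soil fertility levels.
Standardising Variety C to the population soil fertility mix: 0.238·1/99 + 0.333·86/350 + 0.429·338/601 = 0.325.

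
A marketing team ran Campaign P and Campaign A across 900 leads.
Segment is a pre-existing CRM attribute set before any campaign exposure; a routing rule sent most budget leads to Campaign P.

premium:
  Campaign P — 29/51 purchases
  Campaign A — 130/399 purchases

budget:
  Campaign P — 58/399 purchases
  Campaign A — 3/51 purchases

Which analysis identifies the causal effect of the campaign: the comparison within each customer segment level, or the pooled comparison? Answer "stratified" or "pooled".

The imbalance in customer segment arose from how leads were allocated, not from anything the campaign did; and customer segment independently affects the outcome. The pooled gap is confounded — condition on customer segment.
Within each level — premium: 56.9% vs 32.6%; budget: 14.5% vs 5.9% — Campaign P is higher every time.

stratified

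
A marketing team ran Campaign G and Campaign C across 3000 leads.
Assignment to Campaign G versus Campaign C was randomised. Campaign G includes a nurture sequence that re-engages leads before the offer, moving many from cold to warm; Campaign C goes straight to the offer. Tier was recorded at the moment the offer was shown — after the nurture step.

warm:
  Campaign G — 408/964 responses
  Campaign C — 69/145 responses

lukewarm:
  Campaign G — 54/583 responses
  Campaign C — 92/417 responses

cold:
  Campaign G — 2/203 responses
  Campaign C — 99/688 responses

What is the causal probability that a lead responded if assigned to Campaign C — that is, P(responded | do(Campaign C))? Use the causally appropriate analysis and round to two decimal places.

0.21

The engagement tier-specific comparison favours Campaign C throughout, but the pooled figures favour Campaign G. The question is whether to condition on engagement tier.
Engagement tier lies on the pathway campaign → engagement tier → outcome, so adjusting for it blocks the indirect effect. For the total causal effect of campaign, use the unadjusted pooled rates.
So P(outcome | do(Campaign C)) is just the pooled rate for Campaign C: 260/1250 = 0.208.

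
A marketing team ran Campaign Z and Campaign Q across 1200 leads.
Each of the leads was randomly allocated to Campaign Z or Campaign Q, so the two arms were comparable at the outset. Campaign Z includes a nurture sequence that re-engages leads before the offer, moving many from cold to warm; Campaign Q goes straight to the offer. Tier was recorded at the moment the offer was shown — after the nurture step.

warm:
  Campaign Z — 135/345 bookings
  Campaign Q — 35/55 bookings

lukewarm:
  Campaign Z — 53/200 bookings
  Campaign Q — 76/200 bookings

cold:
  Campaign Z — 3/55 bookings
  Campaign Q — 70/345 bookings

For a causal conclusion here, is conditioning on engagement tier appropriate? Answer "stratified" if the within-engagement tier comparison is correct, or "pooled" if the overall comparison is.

pooled

Because the campaign influences engagement tier, engagement tier is a post-treatment mediator, not a confounder. Stratifying on it would bias the estimate; the causal effect is the crude pooled difference.
Pooled: Campaign Z 31.8% vs Campaign Q 30.2%; Campaign Z is higher overall.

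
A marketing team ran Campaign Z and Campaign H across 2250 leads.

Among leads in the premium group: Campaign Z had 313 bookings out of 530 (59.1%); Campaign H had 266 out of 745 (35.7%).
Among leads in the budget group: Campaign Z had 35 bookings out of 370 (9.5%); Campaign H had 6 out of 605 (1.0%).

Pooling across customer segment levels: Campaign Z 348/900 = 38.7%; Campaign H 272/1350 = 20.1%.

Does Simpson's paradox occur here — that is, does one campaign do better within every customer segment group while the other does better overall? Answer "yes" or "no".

no

Within each customer segment level (premium 59.1% vs 35.7%; budget 9.5% vs 1.0%), Campaign Z has the higher rate every time. Pooled: 38.7% vs 20.1% — Campaign Z has the higher rate overall. They agree.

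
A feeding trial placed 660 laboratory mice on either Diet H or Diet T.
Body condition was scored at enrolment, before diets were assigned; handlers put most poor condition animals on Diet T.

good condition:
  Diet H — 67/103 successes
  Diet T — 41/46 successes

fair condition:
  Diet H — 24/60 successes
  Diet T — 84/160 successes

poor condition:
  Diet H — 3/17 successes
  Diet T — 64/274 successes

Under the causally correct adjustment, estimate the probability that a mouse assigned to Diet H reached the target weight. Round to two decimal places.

Starting body condition differs across diets for reasons unrelated to any effect of the diet itself, and it separately predicts the outcome — a classic confounder. We must compare within starting body condition levels.
Standardising Diet H to the population starting body condition mix: 0.226·67/103 + 0.333·24/60 + 0.441·3/17 = 0.358.

0.36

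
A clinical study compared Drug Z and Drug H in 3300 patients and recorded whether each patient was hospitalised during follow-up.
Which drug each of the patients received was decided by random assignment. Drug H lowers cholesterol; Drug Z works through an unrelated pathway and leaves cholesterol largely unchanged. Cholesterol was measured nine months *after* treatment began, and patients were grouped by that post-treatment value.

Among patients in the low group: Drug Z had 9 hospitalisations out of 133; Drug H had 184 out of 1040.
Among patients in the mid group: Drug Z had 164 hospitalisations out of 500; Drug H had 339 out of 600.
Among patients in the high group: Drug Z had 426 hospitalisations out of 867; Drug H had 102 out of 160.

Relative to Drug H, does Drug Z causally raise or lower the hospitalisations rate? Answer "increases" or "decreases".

increases

Because the drug influences cholesterol, cholesterol is a post-treatment mediator, not a confounder. Stratifying on it would bias the estimate; the causal effect is the crude pooled difference.
Pooled: Drug Z 39.9% vs Drug H 34.7%; Drug H is lower overall.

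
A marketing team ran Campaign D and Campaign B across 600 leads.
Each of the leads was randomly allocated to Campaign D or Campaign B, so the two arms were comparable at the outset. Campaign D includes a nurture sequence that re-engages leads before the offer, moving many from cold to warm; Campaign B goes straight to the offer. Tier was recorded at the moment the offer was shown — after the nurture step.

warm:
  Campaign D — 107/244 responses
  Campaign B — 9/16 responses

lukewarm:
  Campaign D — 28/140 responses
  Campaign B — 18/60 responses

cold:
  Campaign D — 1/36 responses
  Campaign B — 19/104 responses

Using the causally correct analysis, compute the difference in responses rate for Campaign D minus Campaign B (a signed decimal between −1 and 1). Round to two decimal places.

Engagement tier is recorded after the campaign and is itself shifted by it — it sits on the causal path from campaign to outcome. Conditioning on a mediator would strip out part of the effect we want; the pooled comparison gives the total causal effect.
The causal difference is the pooled difference: 0.324 − 0.256 = +0.068.

+0.07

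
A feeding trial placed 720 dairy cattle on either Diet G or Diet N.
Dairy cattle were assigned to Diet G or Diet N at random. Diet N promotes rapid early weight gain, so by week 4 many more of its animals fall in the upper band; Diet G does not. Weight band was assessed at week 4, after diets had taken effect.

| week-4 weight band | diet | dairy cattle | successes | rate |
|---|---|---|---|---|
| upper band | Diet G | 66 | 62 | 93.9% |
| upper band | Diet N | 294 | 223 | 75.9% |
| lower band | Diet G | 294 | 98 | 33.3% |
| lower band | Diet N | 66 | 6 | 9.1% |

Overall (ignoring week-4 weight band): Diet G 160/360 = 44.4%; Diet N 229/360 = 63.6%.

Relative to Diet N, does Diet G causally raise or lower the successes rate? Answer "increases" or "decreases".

Diet G is higher inside every week-4 weight band stratum but Diet N is higher in aggregate. Whether to stratify depends on how week-4 weight band relates to the diet.
Week-4 weight band here is a post-treatment variable shaped by the diet; conditioning on it would introduce bias rather than remove it. The overall comparison is the causal one.
Pooled: Diet G 44.4% vs Diet N 63.6%; Diet N is higher overall.

decreases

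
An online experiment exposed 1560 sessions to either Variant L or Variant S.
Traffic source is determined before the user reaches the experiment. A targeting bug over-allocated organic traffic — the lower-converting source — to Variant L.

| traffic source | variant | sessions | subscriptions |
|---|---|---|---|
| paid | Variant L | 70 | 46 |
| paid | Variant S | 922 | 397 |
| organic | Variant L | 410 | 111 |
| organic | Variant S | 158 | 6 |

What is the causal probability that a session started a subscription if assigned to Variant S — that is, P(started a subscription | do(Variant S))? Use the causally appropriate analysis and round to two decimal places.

The stratified and pooled comparisons disagree (Variant L wins within each traffic source; Variant S wins overall), so the answer turns on the causal role of traffic source.
Traffic source satisfies the back-door criterion: it is not a descendant of the variant, and it blocks the spurious path from variant to outcome. Adjusting for it (i.e., using the within-traffic source rates) gives the causal effect.
Standardising Variant S to the population traffic source mix: 0.636·397/922 + 0.364·6/158 = 0.288.

0.29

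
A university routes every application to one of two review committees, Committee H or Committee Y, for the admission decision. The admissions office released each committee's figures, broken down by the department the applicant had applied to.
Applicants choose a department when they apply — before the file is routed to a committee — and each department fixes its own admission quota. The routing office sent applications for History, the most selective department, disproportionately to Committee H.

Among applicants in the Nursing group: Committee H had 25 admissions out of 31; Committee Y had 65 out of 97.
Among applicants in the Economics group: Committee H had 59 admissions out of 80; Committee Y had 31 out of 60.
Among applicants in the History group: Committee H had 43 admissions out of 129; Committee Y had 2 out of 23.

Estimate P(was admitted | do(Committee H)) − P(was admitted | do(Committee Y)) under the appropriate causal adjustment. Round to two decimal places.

+0.20

Committee H is higher inside every department stratum but Committee Y is higher in aggregate. Whether to stratify depends on how department relates to the review committee.
Department differs across review committees for reasons unrelated to any effect of the review committee itself, and it separately predicts the outcome — a classic confounder. We must compare within department levels.
Adjusting over the population distribution of department: 0.305·(0.806−0.670) + 0.333·(0.738−0.517) + 0.362·(0.333−0.087) = +0.204.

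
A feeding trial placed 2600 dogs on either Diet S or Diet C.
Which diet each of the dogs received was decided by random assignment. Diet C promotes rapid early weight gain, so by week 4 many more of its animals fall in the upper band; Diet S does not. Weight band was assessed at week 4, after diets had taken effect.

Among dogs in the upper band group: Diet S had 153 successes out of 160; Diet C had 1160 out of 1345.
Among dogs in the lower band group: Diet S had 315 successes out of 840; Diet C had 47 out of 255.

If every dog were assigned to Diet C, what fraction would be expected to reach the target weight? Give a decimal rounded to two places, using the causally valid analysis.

0.75

Week-4 weight band is downstream of the diet. One should not condition on a consequence of treatment, so the overall rates are the right comparison.
So P(outcome | do(Diet C)) is just the pooled rate for Diet C: 1207/1600 = 0.754.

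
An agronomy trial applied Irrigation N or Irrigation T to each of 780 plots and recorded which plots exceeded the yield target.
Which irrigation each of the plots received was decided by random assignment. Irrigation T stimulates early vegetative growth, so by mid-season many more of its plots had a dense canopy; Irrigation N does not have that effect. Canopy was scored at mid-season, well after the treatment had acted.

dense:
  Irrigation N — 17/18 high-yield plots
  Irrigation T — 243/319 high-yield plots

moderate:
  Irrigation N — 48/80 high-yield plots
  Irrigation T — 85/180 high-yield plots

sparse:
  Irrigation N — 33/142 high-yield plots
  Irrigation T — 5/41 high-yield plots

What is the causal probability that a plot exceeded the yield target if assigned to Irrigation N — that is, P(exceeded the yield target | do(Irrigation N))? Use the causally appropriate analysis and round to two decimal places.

Irrigation N is higher inside every mid-season canopy stratum but Irrigation T is higher in aggregate. Whether to stratify depends on how mid-season canopy relates to the irrigation.
Because the irrigation influences mid-season canopy, mid-season canopy is a post-treatment mediator, not a confounder. Stratifying on it would bias the estimate; the causal effect is the crude pooled difference.
So P(outcome | do(Irrigation N)) is just the pooled rate for Irrigation N: 98/240 = 0.408.

0.41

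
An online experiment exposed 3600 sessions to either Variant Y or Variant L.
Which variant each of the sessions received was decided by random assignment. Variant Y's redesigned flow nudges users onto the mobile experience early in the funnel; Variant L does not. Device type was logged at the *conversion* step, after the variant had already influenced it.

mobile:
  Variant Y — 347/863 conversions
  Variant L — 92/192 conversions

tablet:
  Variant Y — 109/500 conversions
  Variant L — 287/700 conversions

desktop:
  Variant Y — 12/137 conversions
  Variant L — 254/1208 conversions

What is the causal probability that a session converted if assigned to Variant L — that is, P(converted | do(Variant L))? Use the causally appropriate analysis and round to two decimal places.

The distribution of device type is itself part of what the variant does — it is an intermediate outcome. Holding it fixed would remove that part of the effect; the total effect is the pooled difference.
So P(outcome | do(Variant L)) is just the pooled rate for Variant L: 633/2100 = 0.301.

0.30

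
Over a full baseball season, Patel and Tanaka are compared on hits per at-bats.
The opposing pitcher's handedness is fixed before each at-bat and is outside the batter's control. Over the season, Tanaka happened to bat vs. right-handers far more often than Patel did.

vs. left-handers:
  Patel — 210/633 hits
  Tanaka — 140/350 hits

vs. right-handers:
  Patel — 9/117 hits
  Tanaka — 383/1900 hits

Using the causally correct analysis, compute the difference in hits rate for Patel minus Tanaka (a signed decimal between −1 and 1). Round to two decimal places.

-0.11

Within every pitcher handedness level Tanaka has the higher rate, yet pooled Patel does — Simpson's reversal.
Here pitcher handedness is a common cause — it drives both which player a case falls under and the outcome. The crude comparison mixes populations; the stratum-specific rates are the causally relevant ones.
Adjusting over the population distribution of pitcher handedness: 0.328·(0.332−0.400) + 0.672·(0.077−0.202) = -0.106.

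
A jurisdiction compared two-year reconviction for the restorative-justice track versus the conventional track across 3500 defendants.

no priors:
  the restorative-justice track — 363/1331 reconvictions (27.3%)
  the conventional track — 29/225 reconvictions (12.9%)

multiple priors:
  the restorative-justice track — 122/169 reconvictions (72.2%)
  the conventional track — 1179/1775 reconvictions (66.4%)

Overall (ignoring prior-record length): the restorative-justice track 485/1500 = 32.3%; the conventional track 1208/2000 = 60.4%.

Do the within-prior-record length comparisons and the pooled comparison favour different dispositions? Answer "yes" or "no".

yes

Within each prior-record length level (no priors 27.3% vs 12.9%; multiple priors 72.2% vs 66.4%), the conventional track has the lower rate every time. Pooled: 32.3% vs 60.4% — the restorative-justice track has the lower rate overall. The two comparisons disagree.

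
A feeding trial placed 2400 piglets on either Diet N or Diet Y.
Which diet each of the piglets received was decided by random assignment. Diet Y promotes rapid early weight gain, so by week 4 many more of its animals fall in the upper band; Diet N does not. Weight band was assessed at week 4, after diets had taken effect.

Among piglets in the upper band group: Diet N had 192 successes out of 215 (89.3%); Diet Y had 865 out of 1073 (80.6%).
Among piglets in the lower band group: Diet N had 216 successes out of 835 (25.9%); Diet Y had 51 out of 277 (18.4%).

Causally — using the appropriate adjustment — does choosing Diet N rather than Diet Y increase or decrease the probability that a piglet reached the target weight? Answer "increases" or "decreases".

decreases

The distribution of week-4 weight band is itself part of what the diet does — it is an intermediate outcome. Holding it fixed would remove that part of the effect; the total effect is the pooled difference.
Pooled: Diet N 38.9% vs Diet Y 67.9%; Diet Y is higher overall.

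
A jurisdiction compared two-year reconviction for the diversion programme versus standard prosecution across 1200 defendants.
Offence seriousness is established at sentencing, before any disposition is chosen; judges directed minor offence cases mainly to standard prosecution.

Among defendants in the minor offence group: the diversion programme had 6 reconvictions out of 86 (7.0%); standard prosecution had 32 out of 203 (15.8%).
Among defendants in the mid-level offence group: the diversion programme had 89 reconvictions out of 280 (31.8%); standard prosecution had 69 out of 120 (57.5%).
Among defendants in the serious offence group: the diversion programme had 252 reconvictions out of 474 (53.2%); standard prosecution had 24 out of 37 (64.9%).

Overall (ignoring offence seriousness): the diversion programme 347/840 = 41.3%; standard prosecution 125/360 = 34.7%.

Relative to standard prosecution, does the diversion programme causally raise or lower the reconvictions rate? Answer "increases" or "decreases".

Offence seriousness is set before the disposition has any effect — it is not caused by the disposition — and it independently drives the outcome. That makes it a confounder, so the causal comparison is within offence seriousness levels.
Within each level — minor offence: 7.0% vs 15.8%; mid-level offence: 31.8% vs 57.5%; serious offence: 53.2% vs 64.9% — the diversion programme is lower every time.

decreases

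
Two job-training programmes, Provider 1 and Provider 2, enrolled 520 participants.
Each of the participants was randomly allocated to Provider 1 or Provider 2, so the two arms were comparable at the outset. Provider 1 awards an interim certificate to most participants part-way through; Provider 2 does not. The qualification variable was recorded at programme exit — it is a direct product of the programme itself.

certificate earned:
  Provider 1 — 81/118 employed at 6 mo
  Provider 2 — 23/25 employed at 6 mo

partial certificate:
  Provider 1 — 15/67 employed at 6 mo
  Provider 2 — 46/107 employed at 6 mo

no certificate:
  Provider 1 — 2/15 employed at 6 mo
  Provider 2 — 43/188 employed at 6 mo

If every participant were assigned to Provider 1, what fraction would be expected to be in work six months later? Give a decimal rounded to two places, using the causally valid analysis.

Qualification attained during the programme lies on the pathway programme → qualification attained during the programme → outcome, so adjusting for it blocks the indirect effect. For the total causal effect of programme, use the unadjusted pooled rates.
So P(outcome | do(Provider 1)) is just the pooled rate for Provider 1: 98/200 = 0.490.

0.49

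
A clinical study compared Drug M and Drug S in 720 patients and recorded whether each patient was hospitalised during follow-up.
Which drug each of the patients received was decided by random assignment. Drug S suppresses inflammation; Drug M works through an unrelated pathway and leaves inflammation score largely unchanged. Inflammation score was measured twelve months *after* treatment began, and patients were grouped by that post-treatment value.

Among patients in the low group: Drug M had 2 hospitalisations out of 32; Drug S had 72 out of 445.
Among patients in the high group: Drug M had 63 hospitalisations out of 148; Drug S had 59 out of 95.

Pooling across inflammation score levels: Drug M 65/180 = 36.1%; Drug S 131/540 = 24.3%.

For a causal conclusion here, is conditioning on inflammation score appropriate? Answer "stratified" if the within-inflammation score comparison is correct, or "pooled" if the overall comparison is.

Stratifying would compare drugs among patients the drugs themselves sorted into inflammation score groups — a form of selection on an intermediate. The unconditioned pooled rates give the total causal effect.
Pooled: Drug M 36.1% vs Drug S 24.3%; Drug S is lower overall.

pooled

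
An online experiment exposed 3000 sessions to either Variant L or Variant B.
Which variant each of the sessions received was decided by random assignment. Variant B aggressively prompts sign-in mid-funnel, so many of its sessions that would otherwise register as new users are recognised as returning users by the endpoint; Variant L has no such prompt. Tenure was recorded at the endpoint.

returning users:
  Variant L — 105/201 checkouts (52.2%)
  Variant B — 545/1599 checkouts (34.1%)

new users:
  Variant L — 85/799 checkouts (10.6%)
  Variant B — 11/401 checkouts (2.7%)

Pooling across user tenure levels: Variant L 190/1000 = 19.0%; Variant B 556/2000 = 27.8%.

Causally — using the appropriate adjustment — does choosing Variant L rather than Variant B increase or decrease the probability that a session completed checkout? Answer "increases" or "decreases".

decreases

Within every user tenure level Variant L has the higher rate, yet pooled Variant B does — Simpson's reversal.
User tenure here is a post-treatment variable shaped by the variant; conditioning on it would introduce bias rather than remove it. The overall comparison is the causal one.
Pooled: Variant L 19.0% vs Variant B 27.8%; Variant B is higher overall.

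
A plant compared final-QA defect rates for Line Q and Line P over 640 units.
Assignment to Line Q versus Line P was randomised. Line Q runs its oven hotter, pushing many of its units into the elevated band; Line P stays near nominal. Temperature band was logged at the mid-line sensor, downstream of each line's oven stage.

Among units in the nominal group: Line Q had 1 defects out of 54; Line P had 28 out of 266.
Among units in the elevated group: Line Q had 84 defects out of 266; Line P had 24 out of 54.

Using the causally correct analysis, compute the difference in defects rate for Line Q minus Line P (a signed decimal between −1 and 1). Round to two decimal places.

In-process temperature band is recorded after the line and is itself shifted by it — it sits on the causal path from line to outcome. Conditioning on a mediator would strip out part of the effect we want; the pooled comparison gives the total causal effect.
The causal difference is the pooled difference: 0.266 − 0.163 = +0.103.

+0.10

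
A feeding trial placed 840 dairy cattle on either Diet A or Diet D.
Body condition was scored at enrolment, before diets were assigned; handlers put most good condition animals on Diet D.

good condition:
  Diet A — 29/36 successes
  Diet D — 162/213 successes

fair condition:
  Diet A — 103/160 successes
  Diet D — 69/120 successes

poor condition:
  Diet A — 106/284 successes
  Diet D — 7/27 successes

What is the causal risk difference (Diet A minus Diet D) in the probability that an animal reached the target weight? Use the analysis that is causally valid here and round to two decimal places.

+0.08

Starting body condition differs across diets for reasons unrelated to any effect of the diet itself, and it separately predicts the outcome — a classic confounder. We must compare within starting body condition levels.
Adjusting over the population distribution of starting body condition: 0.296·(0.806−0.761) + 0.333·(0.644−0.575) + 0.370·(0.373−0.259) = +0.078.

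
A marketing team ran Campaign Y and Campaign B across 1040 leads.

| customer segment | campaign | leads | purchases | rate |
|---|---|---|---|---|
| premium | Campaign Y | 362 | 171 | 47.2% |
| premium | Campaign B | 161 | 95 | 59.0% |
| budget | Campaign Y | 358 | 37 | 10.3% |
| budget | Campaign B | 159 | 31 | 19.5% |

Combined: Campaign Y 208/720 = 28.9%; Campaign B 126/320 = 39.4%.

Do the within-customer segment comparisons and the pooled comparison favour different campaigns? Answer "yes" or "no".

Within each customer segment level (premium 47.2% vs 59.0%; budget 10.3% vs 19.5%), Campaign B has the higher rate every time. Pooled: 28.9% vs 39.4% — Campaign B has the higher rate overall. They agree.

no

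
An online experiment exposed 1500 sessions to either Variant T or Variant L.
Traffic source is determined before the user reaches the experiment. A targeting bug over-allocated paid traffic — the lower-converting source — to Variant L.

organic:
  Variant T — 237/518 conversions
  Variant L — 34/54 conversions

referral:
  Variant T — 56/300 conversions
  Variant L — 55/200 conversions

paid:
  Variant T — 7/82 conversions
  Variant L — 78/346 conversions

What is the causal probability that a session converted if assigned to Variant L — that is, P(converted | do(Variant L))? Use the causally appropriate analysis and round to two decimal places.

0.40

The imbalance in traffic source arose from how sessions were allocated, not from anything the variant did; and traffic source independently affects the outcome. The pooled gap is confounded — condition on traffic source.
Standardising Variant L to the population traffic source mix: 0.381·34/54 + 0.333·55/200 + 0.285·78/346 = 0.396.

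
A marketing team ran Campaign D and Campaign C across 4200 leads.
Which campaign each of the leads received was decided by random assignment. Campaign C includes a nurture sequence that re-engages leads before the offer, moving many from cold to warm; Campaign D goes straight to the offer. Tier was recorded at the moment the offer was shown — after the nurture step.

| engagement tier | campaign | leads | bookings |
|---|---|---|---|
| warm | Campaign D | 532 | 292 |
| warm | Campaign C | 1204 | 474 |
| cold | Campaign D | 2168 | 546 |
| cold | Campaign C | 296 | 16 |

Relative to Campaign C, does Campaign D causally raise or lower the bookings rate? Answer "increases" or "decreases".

decreases

The engagement tier-specific comparison favours Campaign D throughout, but the pooled figures favour Campaign C. The question is whether to condition on engagement tier.
Stratifying would compare campaigns among leads the campaigns themselves sorted into engagement tier groups — a form of selection on an intermediate. The unconditioned pooled rates give the total causal effect.
Pooled: Campaign D 31.0% vs Campaign C 32.7%; Campaign C is higher overall.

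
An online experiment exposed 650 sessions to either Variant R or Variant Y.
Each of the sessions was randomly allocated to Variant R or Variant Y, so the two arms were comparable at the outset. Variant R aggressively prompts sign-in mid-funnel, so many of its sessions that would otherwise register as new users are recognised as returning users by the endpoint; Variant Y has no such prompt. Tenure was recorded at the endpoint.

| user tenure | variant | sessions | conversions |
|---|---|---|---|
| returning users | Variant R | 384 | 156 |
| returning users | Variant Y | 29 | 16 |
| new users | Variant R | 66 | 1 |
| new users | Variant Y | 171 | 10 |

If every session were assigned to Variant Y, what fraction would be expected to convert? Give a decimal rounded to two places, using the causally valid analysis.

0.13

The user tenure-specific comparison favours Variant Y throughout, but the pooled figures favour Variant R. The question is whether to condition on user tenure.
User tenure here is a post-treatment variable shaped by the variant; conditioning on it would introduce bias rather than remove it. The overall comparison is the causal one.
So P(outcome | do(Variant Y)) is just the pooled rate for Variant Y: 26/200 = 0.130.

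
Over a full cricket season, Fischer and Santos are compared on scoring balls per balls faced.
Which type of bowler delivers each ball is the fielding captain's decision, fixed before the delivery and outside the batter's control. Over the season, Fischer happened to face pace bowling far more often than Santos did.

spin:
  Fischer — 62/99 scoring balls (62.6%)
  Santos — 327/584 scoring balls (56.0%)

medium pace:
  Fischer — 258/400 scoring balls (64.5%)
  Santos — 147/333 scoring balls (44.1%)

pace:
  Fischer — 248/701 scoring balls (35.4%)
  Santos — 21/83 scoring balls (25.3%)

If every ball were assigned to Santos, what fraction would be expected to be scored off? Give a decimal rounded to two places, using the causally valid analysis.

The stratified and pooled comparisons disagree (Fischer wins within each bowling type; Santos wins overall), so the answer turns on the causal role of bowling type.
Since bowling type is a pre-existing factor (not a product of the player) and it affects the outcome on its own, it is a confounder. The stratified rates, not the pooled rate, identify the causal effect.
Standardising Santos to the population bowling type mix: 0.310·327/584 + 0.333·147/333 + 0.356·21/83 = 0.411.

0.41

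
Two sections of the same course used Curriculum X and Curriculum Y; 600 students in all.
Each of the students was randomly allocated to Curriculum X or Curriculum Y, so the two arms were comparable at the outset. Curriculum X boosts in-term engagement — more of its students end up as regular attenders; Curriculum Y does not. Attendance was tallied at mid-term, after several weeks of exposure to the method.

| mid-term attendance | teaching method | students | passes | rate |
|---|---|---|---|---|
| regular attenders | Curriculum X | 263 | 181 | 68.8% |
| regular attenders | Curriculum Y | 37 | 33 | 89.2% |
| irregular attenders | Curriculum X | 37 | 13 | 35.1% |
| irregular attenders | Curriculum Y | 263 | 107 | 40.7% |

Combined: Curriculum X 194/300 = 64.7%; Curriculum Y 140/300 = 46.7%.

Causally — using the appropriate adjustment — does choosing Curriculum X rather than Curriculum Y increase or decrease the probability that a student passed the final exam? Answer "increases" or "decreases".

Curriculum Y is higher inside every mid-term attendance stratum but Curriculum X is higher in aggregate. Whether to stratify depends on how mid-term attendance relates to the teaching method.
Mid-term attendance is recorded after the teaching method and is itself shifted by it — it sits on the causal path from teaching method to outcome. Conditioning on a mediator would strip out part of the effect we want; the pooled comparison gives the total causal effect.
Pooled: Curriculum X 64.7% vs Curriculum Y 46.7%; Curriculum X is higher overall.

increases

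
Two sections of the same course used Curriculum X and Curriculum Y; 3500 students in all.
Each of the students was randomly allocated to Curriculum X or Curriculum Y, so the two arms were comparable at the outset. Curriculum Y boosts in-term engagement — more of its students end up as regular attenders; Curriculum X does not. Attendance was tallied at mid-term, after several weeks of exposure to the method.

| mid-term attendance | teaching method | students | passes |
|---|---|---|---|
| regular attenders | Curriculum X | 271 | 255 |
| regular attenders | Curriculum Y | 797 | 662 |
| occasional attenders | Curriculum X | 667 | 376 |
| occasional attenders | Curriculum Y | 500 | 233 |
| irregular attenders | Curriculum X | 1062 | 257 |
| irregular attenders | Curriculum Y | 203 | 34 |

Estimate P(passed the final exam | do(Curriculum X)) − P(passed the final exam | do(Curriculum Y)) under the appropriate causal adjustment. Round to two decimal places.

-0.18

Because the teaching method influences mid-term attendance, mid-term attendance is a post-treatment mediator, not a confounder. Stratifying on it would bias the estimate; the causal effect is the crude pooled difference.
The causal difference is the pooled difference: 0.444 − 0.619 = -0.175.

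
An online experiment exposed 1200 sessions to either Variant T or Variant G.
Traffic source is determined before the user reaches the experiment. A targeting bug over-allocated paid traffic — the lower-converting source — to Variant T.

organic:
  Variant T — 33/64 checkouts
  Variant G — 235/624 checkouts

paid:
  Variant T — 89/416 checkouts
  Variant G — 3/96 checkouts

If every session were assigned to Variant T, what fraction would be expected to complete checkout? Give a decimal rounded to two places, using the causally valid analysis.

Traffic source differs across variants for reasons unrelated to any effect of the variant itself, and it separately predicts the outcome — a classic confounder. We must compare within traffic source levels.
Standardising Variant T to the population traffic source mix: 0.573·33/64 + 0.427·89/416 = 0.387.

0.39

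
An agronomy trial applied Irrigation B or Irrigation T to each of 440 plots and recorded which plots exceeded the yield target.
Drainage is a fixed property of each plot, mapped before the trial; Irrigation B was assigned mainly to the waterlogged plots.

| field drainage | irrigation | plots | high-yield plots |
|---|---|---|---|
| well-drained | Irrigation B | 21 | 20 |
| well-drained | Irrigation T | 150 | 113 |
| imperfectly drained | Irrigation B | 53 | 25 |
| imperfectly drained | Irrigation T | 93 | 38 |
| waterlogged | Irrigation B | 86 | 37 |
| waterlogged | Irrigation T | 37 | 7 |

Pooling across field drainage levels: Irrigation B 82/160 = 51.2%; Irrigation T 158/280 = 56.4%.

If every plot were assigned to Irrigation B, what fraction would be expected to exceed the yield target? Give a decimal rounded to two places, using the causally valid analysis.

Nothing the irrigation does changes field drainage; the imbalance is an allocation artefact. With field drainage also predicting the outcome, the pooled figure is confounded, and the within-stratum comparison is the causal one.
Standardising Irrigation B to the population field drainage mix: 0.389·20/21 + 0.332·25/53 + 0.280·37/86 = 0.647.

0.65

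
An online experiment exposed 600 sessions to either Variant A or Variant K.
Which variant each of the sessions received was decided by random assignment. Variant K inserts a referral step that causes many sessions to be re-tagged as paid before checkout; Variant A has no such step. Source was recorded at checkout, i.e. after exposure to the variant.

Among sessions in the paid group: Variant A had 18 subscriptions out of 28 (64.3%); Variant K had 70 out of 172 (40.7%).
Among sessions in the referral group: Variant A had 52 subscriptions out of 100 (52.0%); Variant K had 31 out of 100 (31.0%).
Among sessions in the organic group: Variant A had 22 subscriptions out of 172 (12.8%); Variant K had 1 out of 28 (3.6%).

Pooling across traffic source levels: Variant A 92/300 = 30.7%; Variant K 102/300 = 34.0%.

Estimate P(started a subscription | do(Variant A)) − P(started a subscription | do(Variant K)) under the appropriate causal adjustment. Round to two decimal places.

The traffic source-specific comparison favours Variant A throughout, but the pooled figures favour Variant K. The question is whether to condition on traffic source.
Traffic source is recorded after the variant and is itself shifted by it — it sits on the causal path from variant to outcome. Conditioning on a mediator would strip out part of the effect we want; the pooled comparison gives the total causal effect.
The causal difference is the pooled difference: 0.307 − 0.340 = -0.033.

-0.03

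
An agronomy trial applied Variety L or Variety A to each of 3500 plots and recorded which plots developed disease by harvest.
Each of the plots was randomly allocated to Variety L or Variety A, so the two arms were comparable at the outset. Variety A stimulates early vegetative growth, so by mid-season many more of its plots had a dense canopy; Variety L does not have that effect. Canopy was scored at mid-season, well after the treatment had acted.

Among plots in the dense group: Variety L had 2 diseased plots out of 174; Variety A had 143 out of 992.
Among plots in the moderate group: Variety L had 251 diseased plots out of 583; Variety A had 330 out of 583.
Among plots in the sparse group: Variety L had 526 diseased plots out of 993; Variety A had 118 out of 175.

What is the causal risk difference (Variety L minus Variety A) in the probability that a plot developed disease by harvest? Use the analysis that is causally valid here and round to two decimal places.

Variety L is lower inside every mid-season canopy stratum but Variety A is lower in aggregate. Whether to stratify depends on how mid-season canopy relates to the variety.
The distribution of mid-season canopy is itself part of what the variety does — it is an intermediate outcome. Holding it fixed would remove that part of the effect; the total effect is the pooled difference.
The causal difference is the pooled difference: 0.445 − 0.338 = +0.107.

+0.11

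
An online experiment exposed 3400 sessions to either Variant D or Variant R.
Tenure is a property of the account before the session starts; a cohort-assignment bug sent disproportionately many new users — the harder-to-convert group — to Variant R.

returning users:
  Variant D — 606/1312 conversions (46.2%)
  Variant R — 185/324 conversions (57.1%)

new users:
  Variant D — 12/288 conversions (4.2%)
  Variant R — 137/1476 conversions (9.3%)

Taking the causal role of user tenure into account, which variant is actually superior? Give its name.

Variant R

The user tenure-specific comparison favours Variant R throughout, but the pooled figures favour Variant D. The question is whether to condition on user tenure.
Since user tenure is a pre-existing factor (not a product of the variant) and it affects the outcome on its own, it is a confounder. The stratified rates, not the pooled rate, identify the causal effect.
Within each level — returning users: 46.2% vs 57.1%; new users: 4.2% vs 9.3% — Variant R is higher every time.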